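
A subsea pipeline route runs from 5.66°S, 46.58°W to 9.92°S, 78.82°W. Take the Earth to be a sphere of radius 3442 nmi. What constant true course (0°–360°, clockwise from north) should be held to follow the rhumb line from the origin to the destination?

262.4°

Meridional parts: M(φ₁)=-0.0989, M(φ₂)=-0.1740 → ΔM = -0.0751;  Δλ = -0.5627 rad
tan C = Δλ / ΔM = +7.4964 → C = 262.40°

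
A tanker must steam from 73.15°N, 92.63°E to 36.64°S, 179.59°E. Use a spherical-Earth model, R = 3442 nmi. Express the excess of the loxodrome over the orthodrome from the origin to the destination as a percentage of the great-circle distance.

Great circle: σ = 2.1638 rad → d_gc = Rσ = 7447.7 nmi
Rhumb: Δφ = -1.9162, Δλ = +1.5177, Δψ = -2.5979, q = Δφ/Δψ = 0.7376 → d_rh = R√(Δφ²+q²Δλ²) = 7638.6 nmi
Excess = (7638.6 − 7447.7) / 7447.7 = 190.9 / 7447.7 = 2.56% ≈ 2.6%

2.6%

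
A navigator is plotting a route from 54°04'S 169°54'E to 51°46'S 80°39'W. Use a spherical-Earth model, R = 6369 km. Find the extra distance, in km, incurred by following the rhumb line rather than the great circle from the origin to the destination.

780 km

Great circle: cos σ = sin φ₁ sin φ₂ + cos φ₁ cos φ₂ cos Δλ,  σ = 1.0297 rad → d_gc = 6558.1 km
Rhumb line: Δψ = +0.0666, q = Δφ/Δψ = 0.6028, d_rh = R√(Δφ²+q²Δλ²) = 7338.3 km
Excess = 7338.3 − 6558.1 = 780.2 ≈ 780 km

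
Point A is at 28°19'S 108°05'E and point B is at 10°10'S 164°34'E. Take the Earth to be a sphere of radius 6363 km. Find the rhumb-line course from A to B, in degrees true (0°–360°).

71.1°

Δψ = ln[tan(π/4+φ₂/2)/tan(π/4+φ₁/2)] = +0.3373
Δλ = +0.9858 rad (taken the short way round)
course = atan2(Δλ, Δψ) = 71.11°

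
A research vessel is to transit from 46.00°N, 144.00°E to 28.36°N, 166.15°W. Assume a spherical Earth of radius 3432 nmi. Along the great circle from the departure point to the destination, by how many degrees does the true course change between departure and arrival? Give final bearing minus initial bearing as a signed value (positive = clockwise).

At departure: θ₁ = atan2(sin Δλ cos φ₂, cos φ₁ sin φ₂ − sin φ₁ cos φ₂ cos Δλ) = 96.63°
At arrival: θ₂ = atan2(sin Δλ cos φ₁, −cos φ₂ sin φ₁ + sin φ₂ cos φ₁ cos Δλ) = 128.36°
Δθ = θ₂ − θ₁ = +31.7°

+31.7°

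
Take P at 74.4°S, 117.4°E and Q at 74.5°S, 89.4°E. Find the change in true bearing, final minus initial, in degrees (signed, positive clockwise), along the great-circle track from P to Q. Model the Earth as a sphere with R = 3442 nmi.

+27.0°

Initial bearing θ₁ = atan2(sin Δλ cos φ₂, cos φ₁ sin φ₂ − sin φ₁ cos φ₂ cos Δλ) = 255.75°
Final bearing θ₂ = (initial bearing from the destination back to the start) + 180° = 282.76°
Δθ = θ₂ − θ₁ = +27.0°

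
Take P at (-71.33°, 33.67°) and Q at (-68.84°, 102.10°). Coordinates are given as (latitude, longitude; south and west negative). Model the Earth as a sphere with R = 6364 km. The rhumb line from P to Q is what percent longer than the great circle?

5.5%

Great circle: σ = 0.3872 rad → d_gc = Rσ = 2463.9 km
Rhumb: Δφ = +0.0435, Δλ = +1.1943, Δψ = +0.1277, q = Δφ/Δψ = 0.3402 → d_rh = R√(Δφ²+q²Δλ²) = 2600.4 km
Excess = (2600.4 − 2463.9) / 2463.9 = 136.5 / 2463.9 = 5.54% ≈ 5.5%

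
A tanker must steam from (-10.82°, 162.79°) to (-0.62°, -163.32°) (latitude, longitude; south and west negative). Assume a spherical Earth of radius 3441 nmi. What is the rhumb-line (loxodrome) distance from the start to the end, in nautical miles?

2113 nmi

Δψ = ln[tan(π/4+φ₂/2)/tan(π/4+φ₁/2)] = +0.1792;  Δφ = +0.1780 rad,  Δλ = +0.5915 rad
q = Δφ/Δψ = 0.9937
d = R·√(Δφ² + q²Δλ²) = 3441·0.61412 = 2113 nmi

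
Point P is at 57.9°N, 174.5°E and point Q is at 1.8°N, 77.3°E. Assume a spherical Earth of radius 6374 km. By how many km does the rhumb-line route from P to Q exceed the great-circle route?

455 km

Great circle: cos σ = sin φ₁ sin φ₂ + cos φ₁ cos φ₂ cos Δλ,  σ = 1.6108 rad → d_gc = 10267.0 km
Rhumb line: Δψ = -1.2145, q = Δφ/Δψ = 0.8062, d_rh = R√(Δφ²+q²Δλ²) = 10721.6 km
Excess = 10721.6 − 10267.0 = 454.6 ≈ 455 km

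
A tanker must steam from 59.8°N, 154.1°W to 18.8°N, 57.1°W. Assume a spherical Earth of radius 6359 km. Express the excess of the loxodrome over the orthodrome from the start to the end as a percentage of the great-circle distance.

Great circle: σ = 1.3485 rad → d_gc = Rσ = 8575.0 km
Rhumb: Δφ = -0.7156, Δλ = +1.6930, Δψ = -0.9758, q = Δφ/Δψ = 0.7333 → d_rh = R√(Δφ²+q²Δλ²) = 9112.1 km
Excess = (9112.1 − 8575.0) / 8575.0 = 537.1 / 8575.0 = 6.26% ≈ 6.3%

6.3%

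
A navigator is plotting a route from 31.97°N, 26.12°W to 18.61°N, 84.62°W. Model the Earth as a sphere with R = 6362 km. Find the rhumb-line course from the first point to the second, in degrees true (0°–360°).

Meridional parts: M(φ₁)=+0.5894, M(φ₂)=+0.3307 → ΔM = -0.2587;  Δλ = -1.0210 rad
tan C = Δλ / ΔM = +3.9461 → C = 255.78°

255.8°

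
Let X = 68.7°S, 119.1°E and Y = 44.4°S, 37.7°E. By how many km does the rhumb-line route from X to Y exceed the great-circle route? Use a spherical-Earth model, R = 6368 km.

334 km

Great circle: cos σ = sin φ₁ sin φ₂ + cos φ₁ cos φ₂ cos Δλ,  σ = 0.8084 rad → d_gc = 5147.7 km
Rhumb line: Δψ = +0.8044, q = Δφ/Δψ = 0.5272, d_rh = R√(Δφ²+q²Δλ²) = 5481.4 km
Excess = 5481.4 − 5147.7 = 333.7 ≈ 334 km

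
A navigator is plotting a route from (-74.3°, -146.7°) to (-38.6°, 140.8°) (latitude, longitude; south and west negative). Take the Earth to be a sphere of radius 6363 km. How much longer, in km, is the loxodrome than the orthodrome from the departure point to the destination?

Great circle: cos σ = sin φ₁ sin φ₂ + cos φ₁ cos φ₂ cos Δλ,  σ = 0.8444 rad → d_gc = 5372.8 km
Rhumb line: Δψ = +1.2501, q = Δφ/Δψ = 0.4984, d_rh = R√(Δφ²+q²Δλ²) = 5641.2 km
Excess = 5641.2 − 5372.8 = 268.4 ≈ 268 km

268 km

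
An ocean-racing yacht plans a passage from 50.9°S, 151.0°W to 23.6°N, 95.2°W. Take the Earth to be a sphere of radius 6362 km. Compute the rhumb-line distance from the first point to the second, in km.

9945 km

Rhumb course C = atan2(Δλ, Δψ) with Δψ = ln[tan(π/4+φ₂/2)/tan(π/4+φ₁/2)] = +1.4594, Δλ = +0.9739 → C = 33.72°
d = R·|Δφ| / |cos C| = 6362·1.30027 / 0.83180 = 9945 km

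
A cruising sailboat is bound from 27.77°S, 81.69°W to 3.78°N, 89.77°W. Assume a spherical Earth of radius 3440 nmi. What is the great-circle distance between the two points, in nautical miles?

cos σ = sin φ₁ sin φ₂ + cos φ₁ cos φ₂ cos Δλ
      = sin(-27.77°)sin(3.78°) + cos(-27.77°)cos(3.78°)cos(-8.08°) = 0.8434
σ = 32.497° → d = Rσ = 3440·0.56718 = 1951 nmi

1951 nmi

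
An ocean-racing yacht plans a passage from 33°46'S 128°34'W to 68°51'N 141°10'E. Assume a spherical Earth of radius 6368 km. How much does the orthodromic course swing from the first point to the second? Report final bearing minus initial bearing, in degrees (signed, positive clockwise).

At departure: θ₁ = atan2(sin Δλ cos φ₂, cos φ₁ sin φ₂ − sin φ₁ cos φ₂ cos Δλ) = 335.02°
At arrival: θ₂ = atan2(sin Δλ cos φ₁, −cos φ₂ sin φ₁ + sin φ₂ cos φ₁ cos Δλ) = 283.33°
Δθ = θ₂ − θ₁ = -51.7°

-51.7°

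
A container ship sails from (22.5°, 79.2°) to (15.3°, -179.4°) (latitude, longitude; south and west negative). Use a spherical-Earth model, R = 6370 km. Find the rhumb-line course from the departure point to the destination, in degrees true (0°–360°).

Δψ = ln[tan(π/4+φ₂/2)/tan(π/4+φ₁/2)] = -0.1329
Δλ = +1.7698 rad (taken the short way round)
course = atan2(Δλ, Δψ) = 94.30°

94.3°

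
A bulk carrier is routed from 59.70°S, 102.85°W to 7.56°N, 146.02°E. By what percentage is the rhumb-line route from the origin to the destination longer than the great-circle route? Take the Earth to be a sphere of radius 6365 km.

Great circle: σ = 1.8691 rad → d_gc = Rσ = 11896.7 km
Rhumb: Δφ = +1.1739, Δλ = -1.9396, Δψ = +1.4389, q = Δφ/Δψ = 0.8159 → d_rh = R√(Δφ²+q²Δλ²) = 12541.0 km
Excess = (12541.0 − 11896.7) / 11896.7 = 644.3 / 11896.7 = 5.42% ≈ 5.4%

5.4%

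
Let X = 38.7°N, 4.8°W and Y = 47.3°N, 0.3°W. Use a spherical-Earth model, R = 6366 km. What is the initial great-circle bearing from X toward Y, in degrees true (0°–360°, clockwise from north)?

19.4°

θ = atan2( sin Δλ·cos φ₂ ,  cos φ₁ sin φ₂ − sin φ₁ cos φ₂ cos Δλ )
  = atan2(+0.0532, +0.1508) = 19.43°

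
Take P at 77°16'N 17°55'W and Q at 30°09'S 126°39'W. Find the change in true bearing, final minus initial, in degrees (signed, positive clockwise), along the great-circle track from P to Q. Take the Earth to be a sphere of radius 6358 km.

-86.6°

Initial bearing θ₁ = atan2(sin Δλ cos φ₂, cos φ₁ sin φ₂ − sin φ₁ cos φ₂ cos Δλ) = 281.07°
Final bearing θ₂ = (initial bearing from the destination back to the start) + 180° = 194.49°
Δθ = θ₂ − θ₁ = -86.6°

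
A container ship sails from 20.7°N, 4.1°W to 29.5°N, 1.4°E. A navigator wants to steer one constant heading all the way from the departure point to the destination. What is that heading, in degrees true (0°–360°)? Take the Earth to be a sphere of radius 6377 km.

Δψ = ln[tan(π/4+φ₂/2)/tan(π/4+φ₁/2)] = +0.1698
Δλ = +0.0960 rad (taken the short way round)
course = atan2(Δλ, Δψ) = 29.47°

29.5°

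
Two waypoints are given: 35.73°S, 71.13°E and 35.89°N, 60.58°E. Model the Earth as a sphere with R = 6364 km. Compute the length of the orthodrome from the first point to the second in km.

8029 km

Haversine: a = sin²(Δφ/2)+cos φ₁ cos φ₂ sin²(Δλ/2) = 0.34790;  σ = 2·atan2(√a,√(1−a))
σ = 72.290° → d = Rσ = 6364·1.26170 = 8029 km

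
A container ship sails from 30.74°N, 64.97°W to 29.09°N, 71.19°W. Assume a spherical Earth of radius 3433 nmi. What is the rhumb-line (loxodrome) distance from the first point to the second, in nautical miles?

338 nmi

Δψ = ln[tan(π/4+φ₂/2)/tan(π/4+φ₁/2)] = -0.0332;  Δφ = -0.0288 rad,  Δλ = -0.1086 rad
q = Δφ/Δψ = 0.8667
d = R·√(Δφ² + q²Δλ²) = 3433·0.09840 = 338 nmi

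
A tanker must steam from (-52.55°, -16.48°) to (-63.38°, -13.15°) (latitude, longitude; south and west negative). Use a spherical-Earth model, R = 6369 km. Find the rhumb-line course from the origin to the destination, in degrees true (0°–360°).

Meridional parts: M(φ₁)=-1.0819, M(φ₂)=-1.4415 → ΔM = -0.3596;  Δλ = +0.0581 rad
tan C = Δλ / ΔM = -0.1616 → C = 170.82°

170.8°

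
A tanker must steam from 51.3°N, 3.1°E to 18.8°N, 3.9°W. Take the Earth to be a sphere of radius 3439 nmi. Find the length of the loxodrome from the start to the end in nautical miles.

Rhumb course C = atan2(Δλ, Δψ) with Δψ = ln[tan(π/4+φ₂/2)/tan(π/4+φ₁/2)] = -0.7123, Δλ = -0.1222 → C = 189.73°
d = R·|Δφ| / |cos C| = 3439·0.56723 / 0.98561 = 1979 nmi

1979 nmi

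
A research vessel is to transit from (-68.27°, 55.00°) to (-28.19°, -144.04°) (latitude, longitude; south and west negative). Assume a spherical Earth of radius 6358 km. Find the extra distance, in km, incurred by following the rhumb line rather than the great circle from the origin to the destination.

2695 km

Great circle: cos σ = sin φ₁ sin φ₂ + cos φ₁ cos φ₂ cos Δλ,  σ = 1.4401 rad → d_gc = 9155.9 km
Rhumb line: Δψ = +1.1374, q = Δφ/Δψ = 0.6150, d_rh = R√(Δφ²+q²Δλ²) = 11851.0 km
Excess = 11851.0 − 9155.9 = 2695.1 ≈ 2695 km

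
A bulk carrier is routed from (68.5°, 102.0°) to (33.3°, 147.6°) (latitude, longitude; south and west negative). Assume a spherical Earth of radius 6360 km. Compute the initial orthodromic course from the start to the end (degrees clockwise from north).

N = sin Δλ·cos φ₂ = +0.5972;  D = cos φ₁ sin φ₂ − sin φ₁ cos φ₂ cos Δλ = -0.3429
initial course = atan2(N, D) = 119.86°

119.9°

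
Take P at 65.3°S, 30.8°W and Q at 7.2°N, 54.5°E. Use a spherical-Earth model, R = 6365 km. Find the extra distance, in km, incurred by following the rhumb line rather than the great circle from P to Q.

356 km

Great circle: cos σ = sin φ₁ sin φ₂ + cos φ₁ cos φ₂ cos Δλ,  σ = 1.6508 rad → d_gc = 10507.2 km
Rhumb line: Δψ = +1.6449, q = Δφ/Δψ = 0.7693, d_rh = R√(Δφ²+q²Δλ²) = 10863.0 km
Excess = 10863.0 − 10507.2 = 355.8 ≈ 356 km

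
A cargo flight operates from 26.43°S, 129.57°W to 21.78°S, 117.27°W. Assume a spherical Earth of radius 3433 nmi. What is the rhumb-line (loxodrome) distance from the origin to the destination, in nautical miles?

728 nmi

Rhumb course C = atan2(Δλ, Δψ) with Δψ = ln[tan(π/4+φ₂/2)/tan(π/4+φ₁/2)] = +0.0889, Δλ = +0.2147 → C = 67.49°
d = R·|Δφ| / |cos C| = 3433·0.08116 / 0.38277 = 728 nmi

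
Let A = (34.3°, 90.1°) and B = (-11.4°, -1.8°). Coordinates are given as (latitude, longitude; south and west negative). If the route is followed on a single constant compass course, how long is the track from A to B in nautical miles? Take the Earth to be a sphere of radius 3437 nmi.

5919 nmi

Δψ = ln[tan(π/4+φ₂/2)/tan(π/4+φ₁/2)] = -0.8383;  Δφ = -0.7976 rad,  Δλ = -1.6040 rad
q = Δφ/Δψ = 0.9515
d = R·√(Δφ² + q²Δλ²) = 3437·1.72201 = 5919 nmi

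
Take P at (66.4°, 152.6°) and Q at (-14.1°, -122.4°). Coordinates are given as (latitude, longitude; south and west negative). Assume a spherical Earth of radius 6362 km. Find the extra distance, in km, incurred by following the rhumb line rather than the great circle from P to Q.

Great circle: cos σ = sin φ₁ sin φ₂ + cos φ₁ cos φ₂ cos Δλ,  σ = 1.7613 rad → d_gc = 11205.7 km
Rhumb line: Δψ = -1.8145, q = Δφ/Δψ = 0.7743, d_rh = R√(Δφ²+q²Δλ²) = 11545.9 km
Excess = 11545.9 − 11205.7 = 340.2 ≈ 340 km

340 km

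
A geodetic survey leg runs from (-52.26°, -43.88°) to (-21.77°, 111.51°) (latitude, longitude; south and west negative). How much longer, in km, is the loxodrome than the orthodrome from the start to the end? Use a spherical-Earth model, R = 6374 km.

Great circle: cos σ = sin φ₁ sin φ₂ + cos φ₁ cos φ₂ cos Δλ,  σ = 1.7962 rad → d_gc = 11449.0 km
Rhumb line: Δψ = +0.6841, q = Δφ/Δψ = 0.7779, d_rh = R√(Δφ²+q²Δλ²) = 13868.1 km
Excess = 13868.1 − 11449.0 = 2419.1 ≈ 2419 km

2419 km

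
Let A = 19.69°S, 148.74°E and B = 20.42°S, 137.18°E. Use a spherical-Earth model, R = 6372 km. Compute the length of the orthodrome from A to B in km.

Haversine: a = sin²(Δφ/2)+cos φ₁ cos φ₂ sin²(Δλ/2) = 0.00899;  σ = 2·atan2(√a,√(1−a))
σ = 10.881° → d = Rσ = 6372·0.18991 = 1210 km

1210 km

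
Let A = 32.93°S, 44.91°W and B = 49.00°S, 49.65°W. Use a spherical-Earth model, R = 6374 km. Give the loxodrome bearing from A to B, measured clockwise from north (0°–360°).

192.5°

Δψ = ln[tan(π/4+φ₂/2)/tan(π/4+φ₁/2)] = -0.3745
Δλ = -0.0827 rad (taken the short way round)
course = atan2(Δλ, Δψ) = 192.46°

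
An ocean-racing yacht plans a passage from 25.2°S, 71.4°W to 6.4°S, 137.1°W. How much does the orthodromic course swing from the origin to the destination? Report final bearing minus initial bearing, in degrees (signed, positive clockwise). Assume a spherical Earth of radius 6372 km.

+20.2°

At departure: θ₁ = atan2(sin Δλ cos φ₂, cos φ₁ sin φ₂ − sin φ₁ cos φ₂ cos Δλ) = 274.62°
At arrival: θ₂ = atan2(sin Δλ cos φ₁, −cos φ₂ sin φ₁ + sin φ₂ cos φ₁ cos Δλ) = 294.83°
Δθ = θ₂ − θ₁ = +20.2°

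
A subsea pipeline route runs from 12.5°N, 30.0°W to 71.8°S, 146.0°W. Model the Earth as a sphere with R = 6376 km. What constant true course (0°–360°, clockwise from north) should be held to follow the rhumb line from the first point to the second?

224.6°

Δψ = ln[tan(π/4+φ₂/2)/tan(π/4+φ₁/2)] = -2.0514
Δλ = -2.0246 rad (taken the short way round)
course = atan2(Δλ, Δψ) = 224.62°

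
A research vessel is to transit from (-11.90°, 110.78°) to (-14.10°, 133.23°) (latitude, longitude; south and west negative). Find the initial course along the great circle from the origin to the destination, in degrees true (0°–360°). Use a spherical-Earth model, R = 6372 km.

98.2°

θ = atan2( sin Δλ·cos φ₂ ,  cos φ₁ sin φ₂ − sin φ₁ cos φ₂ cos Δλ )
  = atan2(+0.3704, -0.0535) = 98.23°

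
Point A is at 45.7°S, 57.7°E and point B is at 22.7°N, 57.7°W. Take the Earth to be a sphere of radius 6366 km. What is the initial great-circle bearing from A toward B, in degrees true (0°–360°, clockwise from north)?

N = sin Δλ·cos φ₂ = -0.8334;  D = cos φ₁ sin φ₂ − sin φ₁ cos φ₂ cos Δλ = -0.0137
initial course = atan2(N, D) = 269.06°

269.1°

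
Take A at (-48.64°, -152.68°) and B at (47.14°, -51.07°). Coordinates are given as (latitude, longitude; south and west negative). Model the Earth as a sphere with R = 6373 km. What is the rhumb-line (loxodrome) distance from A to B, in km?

Rhumb course C = atan2(Δλ, Δψ) with Δψ = ln[tan(π/4+φ₂/2)/tan(π/4+φ₁/2)] = +1.9095, Δλ = +1.7734 → C = 42.88°
d = R·|Δφ| / |cos C| = 6373·1.67168 / 0.73273 = 14540 km

14540 km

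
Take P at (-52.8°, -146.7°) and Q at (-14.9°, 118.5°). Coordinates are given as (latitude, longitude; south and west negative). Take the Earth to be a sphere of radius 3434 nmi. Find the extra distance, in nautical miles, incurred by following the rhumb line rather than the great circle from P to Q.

Great circle: cos σ = sin φ₁ sin φ₂ + cos φ₁ cos φ₂ cos Δλ,  σ = 1.4142 rad → d_gc = 4856.5 nmi
Rhumb line: Δψ = +0.8260, q = Δφ/Δψ = 0.8008, d_rh = R√(Δφ²+q²Δλ²) = 5085.6 nmi
Excess = 5085.6 − 4856.5 = 229.1 ≈ 229 nmi

229 nmi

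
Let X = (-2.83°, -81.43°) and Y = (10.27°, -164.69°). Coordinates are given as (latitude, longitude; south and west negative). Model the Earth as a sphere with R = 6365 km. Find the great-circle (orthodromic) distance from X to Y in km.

Haversine: a = sin²(Δφ/2)+cos φ₁ cos φ₂ sin²(Δλ/2) = 0.44673;  σ = 2·atan2(√a,√(1−a))
σ = 83.884° → d = Rσ = 6365·1.46405 = 9319 km

9319 km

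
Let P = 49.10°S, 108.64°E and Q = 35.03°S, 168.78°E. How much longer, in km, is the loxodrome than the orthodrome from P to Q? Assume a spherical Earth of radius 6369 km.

Great circle: cos σ = sin φ₁ sin φ₂ + cos φ₁ cos φ₂ cos Δλ,  σ = 0.7943 rad → d_gc = 5058.8 km
Rhumb line: Δψ = +0.3330, q = Δφ/Δψ = 0.7375, d_rh = R√(Δφ²+q²Δλ²) = 5172.1 km
Excess = 5172.1 − 5058.8 = 113.3 ≈ 113 km

113 km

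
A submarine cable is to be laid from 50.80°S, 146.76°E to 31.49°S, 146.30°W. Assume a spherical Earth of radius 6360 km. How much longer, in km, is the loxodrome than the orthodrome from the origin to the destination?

Great circle: cos σ = sin φ₁ sin φ₂ + cos φ₁ cos φ₂ cos Δλ,  σ = 0.9073 rad → d_gc = 5770.3 km
Rhumb line: Δψ = +0.4530, q = Δφ/Δψ = 0.7439, d_rh = R√(Δφ²+q²Δλ²) = 5928.9 km
Excess = 5928.9 − 5770.3 = 158.6 ≈ 159 km

159 km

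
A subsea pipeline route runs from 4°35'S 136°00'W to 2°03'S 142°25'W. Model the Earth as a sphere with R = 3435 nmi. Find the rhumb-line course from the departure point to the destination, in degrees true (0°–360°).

Meridional parts: M(φ₁)=-0.0801, M(φ₂)=-0.0358 → ΔM = +0.0443;  Δλ = -0.1120 rad
tan C = Δλ / ΔM = -2.5284 → C = 291.58°

291.6°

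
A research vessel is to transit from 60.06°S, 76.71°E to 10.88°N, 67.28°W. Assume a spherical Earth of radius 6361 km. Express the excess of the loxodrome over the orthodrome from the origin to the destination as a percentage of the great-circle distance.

11.0%

Great circle: σ = 2.1652 rad → d_gc = Rσ = 13773.0 km
Rhumb: Δφ = +1.2381, Δλ = -2.5131, Δψ = +1.5101, q = Δφ/Δψ = 0.8199 → d_rh = R√(Δφ²+q²Δλ²) = 15291.1 km
Excess = (15291.1 − 13773.0) / 13773.0 = 1518.1 / 13773.0 = 11.02% ≈ 11.0%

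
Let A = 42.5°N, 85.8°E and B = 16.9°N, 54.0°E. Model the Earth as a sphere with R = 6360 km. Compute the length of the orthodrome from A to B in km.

Haversine: a = sin²(Δφ/2)+cos φ₁ cos φ₂ sin²(Δλ/2) = 0.10203;  σ = 2·atan2(√a,√(1−a))
σ = 37.256° → d = Rσ = 6360·0.65024 = 4135 km

4135 km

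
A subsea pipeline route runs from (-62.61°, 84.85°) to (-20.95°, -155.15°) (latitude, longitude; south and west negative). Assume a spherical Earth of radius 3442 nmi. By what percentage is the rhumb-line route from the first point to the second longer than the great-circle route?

11.6%

Great circle: σ = 1.4680 rad → d_gc = Rσ = 5052.7 nmi
Rhumb: Δφ = +0.7271, Δλ = +2.0944, Δψ = +1.0378, q = Δφ/Δψ = 0.7006 → d_rh = R√(Δφ²+q²Δλ²) = 5636.7 nmi
Excess = (5636.7 − 5052.7) / 5052.7 = 584.0 / 5052.7 = 11.56% ≈ 11.6%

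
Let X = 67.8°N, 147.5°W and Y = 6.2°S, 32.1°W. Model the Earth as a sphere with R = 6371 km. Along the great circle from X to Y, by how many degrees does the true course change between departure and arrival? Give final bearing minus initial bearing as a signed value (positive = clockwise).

+90.8°

At departure: θ₁ = atan2(sin Δλ cos φ₂, cos φ₁ sin φ₂ − sin φ₁ cos φ₂ cos Δλ) = 68.49°
At arrival: θ₂ = atan2(sin Δλ cos φ₁, −cos φ₂ sin φ₁ + sin φ₂ cos φ₁ cos Δλ) = 159.29°
Δθ = θ₂ − θ₁ = +90.8°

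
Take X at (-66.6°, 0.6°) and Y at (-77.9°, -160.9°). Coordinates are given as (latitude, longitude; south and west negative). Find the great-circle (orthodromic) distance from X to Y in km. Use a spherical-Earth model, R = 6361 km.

Haversine: a = sin²(Δφ/2)+cos φ₁ cos φ₂ sin²(Δλ/2) = 0.09079;  σ = 2·atan2(√a,√(1−a))
σ = 35.073° → d = Rσ = 6361·0.61214 = 3894 km

3894 km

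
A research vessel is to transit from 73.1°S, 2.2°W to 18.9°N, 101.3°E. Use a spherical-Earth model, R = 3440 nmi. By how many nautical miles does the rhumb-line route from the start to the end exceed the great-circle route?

370 nmi

Great circle: cos σ = sin φ₁ sin φ₂ + cos φ₁ cos φ₂ cos Δλ,  σ = 1.9543 rad → d_gc = 6722.6 nmi
Rhumb line: Δψ = +2.2428, q = Δφ/Δψ = 0.7159, d_rh = R√(Δφ²+q²Δλ²) = 7092.5 nmi
Excess = 7092.5 − 6722.6 = 369.9 ≈ 370 nmi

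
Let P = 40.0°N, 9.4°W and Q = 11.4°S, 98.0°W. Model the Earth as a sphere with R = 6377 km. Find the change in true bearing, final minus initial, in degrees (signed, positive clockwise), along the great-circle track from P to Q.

-30.0°

At departure: θ₁ = atan2(sin Δλ cos φ₂, cos φ₁ sin φ₂ − sin φ₁ cos φ₂ cos Δλ) = 260.34°
At arrival: θ₂ = atan2(sin Δλ cos φ₁, −cos φ₂ sin φ₁ + sin φ₂ cos φ₁ cos Δλ) = 230.39°
Δθ = θ₂ − θ₁ = -30.0°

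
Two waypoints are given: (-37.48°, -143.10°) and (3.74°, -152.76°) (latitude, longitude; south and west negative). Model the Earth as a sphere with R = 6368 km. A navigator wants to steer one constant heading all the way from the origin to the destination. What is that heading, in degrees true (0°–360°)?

347.7°

Δψ = ln[tan(π/4+φ₂/2)/tan(π/4+φ₁/2)] = +0.7718
Δλ = -0.1686 rad (taken the short way round)
course = atan2(Δλ, Δψ) = 347.68°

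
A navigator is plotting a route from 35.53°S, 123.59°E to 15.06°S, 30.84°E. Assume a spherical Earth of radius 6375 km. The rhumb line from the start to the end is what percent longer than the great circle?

Great circle: σ = 1.4573 rad → d_gc = Rσ = 9290.0 km
Rhumb: Δφ = +0.3573, Δλ = -1.6188, Δψ = +0.3982, q = Δφ/Δψ = 0.8971 → d_rh = R√(Δφ²+q²Δλ²) = 9534.2 km
Excess = (9534.2 − 9290.0) / 9290.0 = 244.2 / 9290.0 = 2.63% ≈ 2.6%

2.6%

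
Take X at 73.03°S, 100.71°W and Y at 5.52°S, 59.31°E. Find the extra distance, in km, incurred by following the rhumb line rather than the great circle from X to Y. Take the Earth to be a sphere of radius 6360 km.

2652 km

Great circle: cos σ = sin φ₁ sin φ₂ + cos φ₁ cos φ₂ cos Δλ,  σ = 1.7528 rad → d_gc = 11148.0 km
Rhumb line: Δψ = +1.8061, q = Δφ/Δψ = 0.6524, d_rh = R√(Δφ²+q²Δλ²) = 13800.1 km
Excess = 13800.1 − 11148.0 = 2652.1 ≈ 2652 km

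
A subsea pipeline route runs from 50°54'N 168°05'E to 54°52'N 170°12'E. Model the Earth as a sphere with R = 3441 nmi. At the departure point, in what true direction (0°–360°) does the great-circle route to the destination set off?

θ = atan2( sin Δλ·cos φ₂ ,  cos φ₁ sin φ₂ − sin φ₁ cos φ₂ cos Δλ )
  = atan2(+0.0213, +0.0695) = 17.01°

17.0°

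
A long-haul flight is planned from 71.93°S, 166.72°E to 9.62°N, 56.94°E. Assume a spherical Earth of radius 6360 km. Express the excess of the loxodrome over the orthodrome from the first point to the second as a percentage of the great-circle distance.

7.1%

Great circle: σ = 1.8363 rad → d_gc = Rσ = 11678.65 km
Rhumb: Δφ = +1.4233, Δλ = -1.9160, Δψ = +2.0075, q = Δφ/Δψ = 0.7090 → d_rh = R√(Δφ²+q²Δλ²) = 12513.66 km
Excess = (12513.66 − 11678.65) / 11678.65 = 835.01 / 11678.65 = 7.1499% ≈ 7.1%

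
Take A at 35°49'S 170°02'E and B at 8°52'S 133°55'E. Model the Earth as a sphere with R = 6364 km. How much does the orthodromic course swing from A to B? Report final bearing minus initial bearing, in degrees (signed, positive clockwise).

+14.5°

At departure: θ₁ = atan2(sin Δλ cos φ₂, cos φ₁ sin φ₂ − sin φ₁ cos φ₂ cos Δλ) = 300.43°
At arrival: θ₂ = atan2(sin Δλ cos φ₁, −cos φ₂ sin φ₁ + sin φ₂ cos φ₁ cos Δλ) = 314.96°
Δθ = θ₂ − θ₁ = +14.5°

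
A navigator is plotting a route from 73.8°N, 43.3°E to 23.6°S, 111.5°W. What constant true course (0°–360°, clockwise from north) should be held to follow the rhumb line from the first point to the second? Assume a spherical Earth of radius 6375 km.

228.7°

Meridional parts: M(φ₁)=+1.9497, M(φ₂)=-0.4241 → ΔM = -2.3737;  Δλ = -2.7018 rad
tan C = Δλ / ΔM = +1.1382 → C = 228.70°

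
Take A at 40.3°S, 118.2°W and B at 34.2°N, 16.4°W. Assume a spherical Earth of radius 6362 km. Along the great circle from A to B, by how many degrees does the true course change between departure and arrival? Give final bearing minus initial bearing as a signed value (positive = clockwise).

Initial bearing θ₁ = atan2(sin Δλ cos φ₂, cos φ₁ sin φ₂ − sin φ₁ cos φ₂ cos Δλ) = 68.48°
Final bearing θ₂ = (initial bearing from the destination back to the start) + 180° = 59.07°
Δθ = θ₂ − θ₁ = -9.4°

-9.4°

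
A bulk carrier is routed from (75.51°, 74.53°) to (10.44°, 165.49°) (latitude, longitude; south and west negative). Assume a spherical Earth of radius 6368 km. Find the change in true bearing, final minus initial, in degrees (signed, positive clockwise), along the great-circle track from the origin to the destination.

At departure: θ₁ = atan2(sin Δλ cos φ₂, cos φ₁ sin φ₂ − sin φ₁ cos φ₂ cos Δλ) = 86.43°
At arrival: θ₂ = atan2(sin Δλ cos φ₁, −cos φ₂ sin φ₁ + sin φ₂ cos φ₁ cos Δλ) = 165.29°
Δθ = θ₂ − θ₁ = +78.9°

+78.9°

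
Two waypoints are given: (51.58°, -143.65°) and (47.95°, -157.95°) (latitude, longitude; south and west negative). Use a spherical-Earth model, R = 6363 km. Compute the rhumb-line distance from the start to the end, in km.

Δψ = ln[tan(π/4+φ₂/2)/tan(π/4+φ₁/2)] = -0.0981;  Δφ = -0.0634 rad,  Δλ = -0.2496 rad
q = Δφ/Δψ = 0.6455
d = R·√(Δφ² + q²Δλ²) = 6363·0.17312 = 1102 km

1102 km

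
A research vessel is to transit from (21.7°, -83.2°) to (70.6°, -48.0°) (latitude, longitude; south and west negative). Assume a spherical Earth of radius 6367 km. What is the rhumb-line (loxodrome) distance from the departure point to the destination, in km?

5949 km

Rhumb course C = atan2(Δλ, Δψ) with Δψ = ln[tan(π/4+φ₂/2)/tan(π/4+φ₁/2)] = +1.3784, Δλ = +0.6144 → C = 24.02°
d = R·|Δφ| / |cos C| = 6367·0.85347 / 0.91338 = 5949 km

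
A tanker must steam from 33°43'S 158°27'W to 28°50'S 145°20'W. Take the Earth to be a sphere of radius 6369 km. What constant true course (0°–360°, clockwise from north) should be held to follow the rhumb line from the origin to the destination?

Meridional parts: M(φ₁)=-0.6257, M(φ₂)=-0.5259 → ΔM = +0.0998;  Δλ = +0.2289 rad
tan C = Δλ / ΔM = +2.2945 → C = 66.45°

66.5°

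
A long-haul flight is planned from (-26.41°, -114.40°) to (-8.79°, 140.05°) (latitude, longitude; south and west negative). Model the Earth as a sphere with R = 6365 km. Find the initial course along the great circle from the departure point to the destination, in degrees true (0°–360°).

θ = atan2( sin Δλ·cos φ₂ ,  cos φ₁ sin φ₂ − sin φ₁ cos φ₂ cos Δλ )
  = atan2(-0.9521, -0.2547) = 255.02°

255.0°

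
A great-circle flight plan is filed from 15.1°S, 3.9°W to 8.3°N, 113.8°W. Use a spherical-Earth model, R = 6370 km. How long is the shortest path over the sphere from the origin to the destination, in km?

12371 km

Haversine: a = sin²(Δφ/2)+cos φ₁ cos φ₂ sin²(Δλ/2) = 0.68140;  σ = 2·atan2(√a,√(1−a))
σ = 111.272° → d = Rσ = 6370·1.94206 = 12371 km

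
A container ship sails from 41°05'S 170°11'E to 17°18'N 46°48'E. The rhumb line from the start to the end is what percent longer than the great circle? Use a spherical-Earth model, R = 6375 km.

2.1%

Great circle: σ = 2.2036 rad → d_gc = Rσ = 14047.9 km
Rhumb: Δφ = +1.0190, Δλ = -2.1534, Δψ = +1.0944, q = Δφ/Δψ = 0.9311 → d_rh = R√(Δφ²+q²Δλ²) = 14337.8 km
Excess = (14337.8 − 14047.9) / 14047.9 = 289.9 / 14047.9 = 2.06% ≈ 2.1%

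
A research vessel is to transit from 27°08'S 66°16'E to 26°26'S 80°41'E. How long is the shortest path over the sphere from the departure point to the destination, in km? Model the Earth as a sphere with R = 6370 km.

Haversine: a = sin²(Δφ/2)+cos φ₁ cos φ₂ sin²(Δλ/2) = 0.01258;  σ = 2·atan2(√a,√(1−a))
σ = 12.882° → d = Rσ = 6370·0.22483 = 1432 km

1432 km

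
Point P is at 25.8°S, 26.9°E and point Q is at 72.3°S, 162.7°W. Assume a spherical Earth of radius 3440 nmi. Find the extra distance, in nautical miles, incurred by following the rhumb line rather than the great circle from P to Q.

Great circle: cos σ = sin φ₁ sin φ₂ + cos φ₁ cos φ₂ cos Δλ,  σ = 1.4256 rad → d_gc = 4903.9 nmi
Rhumb line: Δψ = -1.3935, q = Δφ/Δψ = 0.5824, d_rh = R√(Δφ²+q²Δλ²) = 6580.1 nmi
Excess = 6580.1 − 4903.9 = 1676.2 ≈ 1676 nmi

1676 nmi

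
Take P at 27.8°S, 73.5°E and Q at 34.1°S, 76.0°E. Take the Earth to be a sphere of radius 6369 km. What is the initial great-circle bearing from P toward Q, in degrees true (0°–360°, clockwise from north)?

N = sin Δλ·cos φ₂ = +0.0361;  D = cos φ₁ sin φ₂ − sin φ₁ cos φ₂ cos Δλ = -0.1101
initial course = atan2(N, D) = 161.84°

161.8°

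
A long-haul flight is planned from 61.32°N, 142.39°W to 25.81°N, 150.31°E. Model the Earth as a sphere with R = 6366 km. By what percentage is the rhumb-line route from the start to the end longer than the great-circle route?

3.1%

Great circle: σ = 0.9900 rad → d_gc = Rσ = 6302.3 km
Rhumb: Δφ = -0.6198, Δλ = -1.1746, Δψ = -0.8975, q = Δφ/Δψ = 0.6906 → d_rh = R√(Δφ²+q²Δλ²) = 6498.6 km
Excess = (6498.6 − 6302.3) / 6302.3 = 196.3 / 6302.3 = 3.11% ≈ 3.1%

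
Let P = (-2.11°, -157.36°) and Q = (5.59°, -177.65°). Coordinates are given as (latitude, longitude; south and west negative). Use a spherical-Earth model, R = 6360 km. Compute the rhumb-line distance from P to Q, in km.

2406 km

Δψ = ln[tan(π/4+φ₂/2)/tan(π/4+φ₁/2)] = +0.1346;  Δφ = +0.1344 rad,  Δλ = -0.3541 rad
q = Δφ/Δψ = 0.9988
d = R·√(Δφ² + q²Δλ²) = 6360·0.37837 = 2406 km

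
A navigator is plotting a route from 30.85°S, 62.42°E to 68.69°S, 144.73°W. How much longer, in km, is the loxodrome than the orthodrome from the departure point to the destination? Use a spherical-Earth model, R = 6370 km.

2279 km

Great circle: cos σ = sin φ₁ sin φ₂ + cos φ₁ cos φ₂ cos Δλ,  σ = 1.3693 rad → d_gc = 8722.6 km
Rhumb line: Δψ = -1.1041, q = Δφ/Δψ = 0.5982, d_rh = R√(Δφ²+q²Δλ²) = 11001.4 km
Excess = 11001.4 − 8722.6 = 2278.8 ≈ 2279 km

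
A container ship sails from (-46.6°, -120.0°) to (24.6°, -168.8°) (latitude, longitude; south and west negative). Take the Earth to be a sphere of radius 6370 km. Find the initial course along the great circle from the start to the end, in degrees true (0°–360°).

N = sin Δλ·cos φ₂ = -0.6841;  D = cos φ₁ sin φ₂ − sin φ₁ cos φ₂ cos Δλ = +0.7212
initial course = atan2(N, D) = 316.51°

316.5°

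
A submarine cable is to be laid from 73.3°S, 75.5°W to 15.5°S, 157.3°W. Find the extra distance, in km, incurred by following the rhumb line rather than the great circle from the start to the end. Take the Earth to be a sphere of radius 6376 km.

414 km

Great circle: cos σ = sin φ₁ sin φ₂ + cos φ₁ cos φ₂ cos Δλ,  σ = 1.2709 rad → d_gc = 8103.0 km
Rhumb line: Δψ = +1.6450, q = Δφ/Δψ = 0.6133, d_rh = R√(Δφ²+q²Δλ²) = 8516.8 km
Excess = 8516.8 − 8103.0 = 413.8 ≈ 414 km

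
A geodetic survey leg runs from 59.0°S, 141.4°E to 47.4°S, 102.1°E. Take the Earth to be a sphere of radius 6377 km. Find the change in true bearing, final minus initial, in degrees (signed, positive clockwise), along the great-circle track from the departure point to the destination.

At departure: θ₁ = atan2(sin Δλ cos φ₂, cos φ₁ sin φ₂ − sin φ₁ cos φ₂ cos Δλ) = 279.26°
At arrival: θ₂ = atan2(sin Δλ cos φ₁, −cos φ₂ sin φ₁ + sin φ₂ cos φ₁ cos Δλ) = 311.32°
Δθ = θ₂ − θ₁ = +32.1°

+32.1°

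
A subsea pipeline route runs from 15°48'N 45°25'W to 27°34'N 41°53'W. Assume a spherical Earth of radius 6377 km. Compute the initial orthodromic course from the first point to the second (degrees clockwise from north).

15.0°

N = sin Δλ·cos φ₂ = +0.0546;  D = cos φ₁ sin φ₂ − sin φ₁ cos φ₂ cos Δλ = +0.2044
initial course = atan2(N, D) = 14.97°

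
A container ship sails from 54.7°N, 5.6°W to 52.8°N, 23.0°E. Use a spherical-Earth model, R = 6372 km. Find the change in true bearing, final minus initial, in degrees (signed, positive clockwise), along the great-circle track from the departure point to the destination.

At departure: θ₁ = atan2(sin Δλ cos φ₂, cos φ₁ sin φ₂ − sin φ₁ cos φ₂ cos Δλ) = 84.66°
At arrival: θ₂ = atan2(sin Δλ cos φ₁, −cos φ₂ sin φ₁ + sin φ₂ cos φ₁ cos Δλ) = 107.89°
Δθ = θ₂ − θ₁ = +23.2°

+23.2°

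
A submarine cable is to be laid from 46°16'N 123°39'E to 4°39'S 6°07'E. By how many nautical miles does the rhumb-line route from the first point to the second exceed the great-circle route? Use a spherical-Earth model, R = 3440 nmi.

275 nmi

Great circle: cos σ = sin φ₁ sin φ₂ + cos φ₁ cos φ₂ cos Δλ,  σ = 1.9574 rad → d_gc = 6733.63 nmi
Rhumb line: Δψ = -0.9942, q = Δφ/Δψ = 0.8938, d_rh = R√(Δφ²+q²Δλ²) = 7009.09 nmi
Excess = 7009.09 − 6733.63 = 275.46 ≈ 275 nmi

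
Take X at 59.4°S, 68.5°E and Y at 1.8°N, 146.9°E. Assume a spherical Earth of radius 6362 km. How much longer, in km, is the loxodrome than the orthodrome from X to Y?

245 km

Great circle: cos σ = sin φ₁ sin φ₂ + cos φ₁ cos φ₂ cos Δλ,  σ = 1.4955 rad → d_gc = 9514.1 km
Rhumb line: Δψ = +1.3276, q = Δφ/Δψ = 0.8046, d_rh = R√(Δφ²+q²Δλ²) = 9758.8 km
Excess = 9758.8 − 9514.1 = 244.7 ≈ 245 km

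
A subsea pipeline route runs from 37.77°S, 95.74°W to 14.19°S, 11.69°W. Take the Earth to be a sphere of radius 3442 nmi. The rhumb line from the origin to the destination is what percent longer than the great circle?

2.2%

Great circle: σ = 1.3391 rad → d_gc = Rσ = 4609.3 nmi
Rhumb: Δφ = +0.4115, Δλ = +1.4669, Δψ = +0.4627, q = Δφ/Δψ = 0.8895 → d_rh = R√(Δφ²+q²Δλ²) = 4709.4 nmi
Excess = (4709.4 − 4609.3) / 4609.3 = 100.1 / 4609.3 = 2.17% ≈ 2.2%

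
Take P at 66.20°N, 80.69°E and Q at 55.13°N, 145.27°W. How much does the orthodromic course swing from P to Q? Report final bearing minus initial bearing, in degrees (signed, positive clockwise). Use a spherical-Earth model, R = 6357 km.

Initial bearing θ₁ = atan2(sin Δλ cos φ₂, cos φ₁ sin φ₂ − sin φ₁ cos φ₂ cos Δλ) = 30.61°
Final bearing θ₂ = (initial bearing from the destination back to the start) + 180° = 158.94°
Δθ = θ₂ − θ₁ = +128.3°

+128.3°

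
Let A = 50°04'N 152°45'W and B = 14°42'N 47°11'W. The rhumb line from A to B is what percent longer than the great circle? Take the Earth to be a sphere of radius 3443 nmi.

Great circle: σ = 1.5428 rad → d_gc = Rσ = 5312.0 nmi
Rhumb: Δφ = -0.6173, Δλ = +1.8425, Δψ = -0.7531, q = Δφ/Δψ = 0.8197 → d_rh = R√(Δφ²+q²Δλ²) = 5617.2 nmi
Excess = (5617.2 − 5312.0) / 5312.0 = 305.2 / 5312.0 = 5.745% ≈ 5.7%

5.7%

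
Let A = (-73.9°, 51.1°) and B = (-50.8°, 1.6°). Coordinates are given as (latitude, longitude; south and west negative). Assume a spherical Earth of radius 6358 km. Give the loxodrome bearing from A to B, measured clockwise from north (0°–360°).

316.9°

Δψ = ln[tan(π/4+φ₂/2)/tan(π/4+φ₁/2)] = +0.9234
Δλ = -0.8639 rad (taken the short way round)
course = atan2(Δλ, Δψ) = 316.90°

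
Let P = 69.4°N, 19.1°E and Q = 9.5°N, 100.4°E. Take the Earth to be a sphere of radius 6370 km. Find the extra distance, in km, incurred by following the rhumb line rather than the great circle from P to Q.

Great circle: cos σ = sin φ₁ sin φ₂ + cos φ₁ cos φ₂ cos Δλ,  σ = 1.3623 rad → d_gc = 8677.9 km
Rhumb line: Δψ = -1.5387, q = Δφ/Δψ = 0.6795, d_rh = R√(Δφ²+q²Δλ²) = 9059.1 km
Excess = 9059.1 − 8677.9 = 381.2 ≈ 381 km

381 km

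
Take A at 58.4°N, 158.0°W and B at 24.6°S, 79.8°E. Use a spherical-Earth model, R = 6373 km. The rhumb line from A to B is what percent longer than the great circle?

Great circle: σ = 2.2249 rad → d_gc = Rσ = 14179.2 km
Rhumb: Δφ = -1.4486, Δλ = -2.1328, Δψ = -1.7056, q = Δφ/Δψ = 0.8493 → d_rh = R√(Δφ²+q²Δλ²) = 14781.9 km
Excess = (14781.9 − 14179.2) / 14179.2 = 602.7 / 14179.2 = 4.251% ≈ 4.3%

4.3%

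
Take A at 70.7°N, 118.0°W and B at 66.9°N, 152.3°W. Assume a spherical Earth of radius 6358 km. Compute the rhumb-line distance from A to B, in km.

1436 km

Rhumb course C = atan2(Δλ, Δψ) with Δψ = ln[tan(π/4+φ₂/2)/tan(π/4+φ₁/2)] = -0.1839, Δλ = -0.5986 → C = 252.92°
d = R·|Δφ| / |cos C| = 6358·0.06632 / 0.29363 = 1436 km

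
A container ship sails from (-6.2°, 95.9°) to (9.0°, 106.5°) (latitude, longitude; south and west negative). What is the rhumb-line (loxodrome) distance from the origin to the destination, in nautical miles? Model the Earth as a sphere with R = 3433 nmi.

1109 nmi

Rhumb course C = atan2(Δλ, Δψ) with Δψ = ln[tan(π/4+φ₂/2)/tan(π/4+φ₁/2)] = +0.2662, Δλ = +0.1850 → C = 34.80°
d = R·|Δφ| / |cos C| = 3433·0.26529 / 0.82111 = 1109 nmi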